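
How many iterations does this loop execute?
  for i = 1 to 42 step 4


The loop variable i takes values starting at 1 and increments by 4 each iteration.
Sequence: i = 1, 5, 9, 13, 17, 21, 25, 29, 33, ...
The upper bound 42 is inclusive, so the count is floor((last - first) / step) + 1:
floor((42 - 1) / 4) + 1 = floor(41/4) + 1 = 10 + 1 = 11


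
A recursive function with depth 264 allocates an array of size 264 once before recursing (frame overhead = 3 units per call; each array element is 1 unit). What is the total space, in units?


Array allocation: 264 units (allocated once)
Stack frames: 264 deep * 3 per frame = 792 units
Total = 264 + 792 = 1056


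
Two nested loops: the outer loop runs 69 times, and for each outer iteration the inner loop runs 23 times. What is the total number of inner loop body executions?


Outer loop: 69 iterations
Inner loop: 23 iterations per outer iteration
Total = 69 * 23 = 1587


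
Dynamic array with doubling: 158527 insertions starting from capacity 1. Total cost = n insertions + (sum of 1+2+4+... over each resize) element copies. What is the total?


n = 158527
Insertion costs: 158527
Resizes copy 1, 2, 4, ... up to the largest power of 2 that is <= n-1 = 158526, i.e. 131072.
Copy costs = 1 + 2 + 4 + 8 + 16 + 32 + 64 + 128 + 256 + 512 + 1024 + 2048 + 4096 + 8192 + 16384 + 32768 + 65536 + 131072 = 262143
Total = 158527 + 262143 = 420670


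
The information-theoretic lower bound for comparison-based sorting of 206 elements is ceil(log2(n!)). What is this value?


A binary decision tree of height h has at most 2^h leaves and needs at least n! of them, so h >= ceil(log2(n!)).
206! is far too large to multiply out, so use Stirling's series:
  ln(n!) ~ n ln n - n + (1/2) ln(2 pi n) + 1/(12n)  (error below 1/(360 n^3), negligible here)
  ln(206) = 5.3278762
  n ln n = 206 * 5.3278762 = 1097.5425
  (1/2) ln(2 pi * 206) = (1/2) ln(1294.3362) = 3.5829
  1/(12*206) = 0.0004
  ln(206!) ~ 1097.5425 - 206 + 3.5829 + 0.0004 = 895.1258
Convert to base 2: log2(206!) = 895.1258 / ln 2 = 895.1258 / 0.69314718 = 1291.3936
ceil(1291.3936) = 1292


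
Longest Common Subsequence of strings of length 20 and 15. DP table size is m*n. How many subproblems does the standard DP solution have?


DP table indexed by positions in both strings.
First string: 20 positions
Second string: 15 positions
Total = 20 * 15 = 300


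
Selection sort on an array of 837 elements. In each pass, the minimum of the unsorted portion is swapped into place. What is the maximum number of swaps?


Selection sort performs one swap per pass:
  Pass 1: find min in positions 0 to 836, swap with position 0
  Pass 2: find min in positions 1 to 836, swap with position 1
  Pass 3: find min in positions 2 to 836, swap with position 2
  Pass 4: find min in positions 3 to 836, swap with position 3
  Pass 5: find min in positions 4 to 836, swap with position 4
  ... (831 more passes)
Total passes (and swaps) = n - 1 = 837 - 1 = 836


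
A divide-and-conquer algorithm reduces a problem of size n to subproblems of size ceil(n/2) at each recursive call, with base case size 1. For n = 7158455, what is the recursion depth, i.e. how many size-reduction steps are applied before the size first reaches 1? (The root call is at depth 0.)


Each step divides the size by 2 (rounding up); after k steps the size is ceil(n/2^k), which equals 1 exactly when 2^k >= n.
So the depth is the smallest k with 2^k >= 7158455, i.e. ceil(log_2(7158455)).
2^22 = 4194304 < 7158455 <= 8388608 = 2^23
Recursion depth = 23


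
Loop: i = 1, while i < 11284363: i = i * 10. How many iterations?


i multiplies by 10 each step:
i = 1 -> 10 -> 100 -> 1000 -> 10000 -> 100000 -> 1000000 -> 10000000 -> 100000000 (stop)
Iterations = ceil(log_10(11284363)) = 8


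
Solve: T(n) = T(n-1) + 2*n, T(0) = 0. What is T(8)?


Expanding the recurrence:
T(8) = T(7) + 2*8
       = T(6) + 2*7 + 2*8
       ...
       = T(0) + 2*(1 + 2 + ... + 8)
       = 0 + 2 * 8*9/2
       = 0 + 2 * 36
       = 0 + 72 = 72


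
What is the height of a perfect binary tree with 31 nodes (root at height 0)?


A perfect binary tree with 31 nodes:
  31 = 2^5 - 1
  Levels: 0, 1, ..., 4
  Height = 4


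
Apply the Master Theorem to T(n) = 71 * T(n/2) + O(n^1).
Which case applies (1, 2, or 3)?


The Master Theorem: T(n) = a*T(n/b) + O(n^c)
  a = 71, b = 2, c = 1
log_b(a) = log_2(71) ~ 6.15
Compare b^c with a: 2^1 = 2 < 71, so c < log_b(a).
Since c < log_b(a), Case 1 applies.
T(n) = O(n^(log_2 71)) ~ O(n^6.15)
Master Theorem case = 1


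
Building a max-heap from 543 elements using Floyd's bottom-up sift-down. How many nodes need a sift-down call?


In a heap of 543 elements (0-indexed array):
  Last element index: 542
  Parent of last element: floor((542 - 1) / 2) = 270
  Internal nodes: indices 0 to 270
  Count = floor(543/2) = 271


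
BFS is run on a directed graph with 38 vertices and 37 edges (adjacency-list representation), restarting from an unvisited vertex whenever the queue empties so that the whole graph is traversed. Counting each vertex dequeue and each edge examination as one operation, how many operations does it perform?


A full BFS traversal dequeues each vertex exactly once and examines each directed edge exactly once.
V = 38 (vertex processing cost)
E = 37 (edge examination cost)
Total operations proportional to V + E = 38 + 37 = 75


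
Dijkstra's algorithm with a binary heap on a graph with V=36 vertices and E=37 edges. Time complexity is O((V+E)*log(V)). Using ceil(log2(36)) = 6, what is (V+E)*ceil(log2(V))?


Dijkstra with a binary heap: each vertex is extracted once, each edge may relax once.
Each heap operation costs O(log V).
V + E = 36 + 37 = 73
ceil(log2(36)) = 6 (since 2^5 = 32 < 36 <= 64 = 2^6)
Total heap work = (V+E) * ceil(log2(V)) = 73 * 6 = 438


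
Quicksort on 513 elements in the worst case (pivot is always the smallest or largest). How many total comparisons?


In the worst case, each partition step picks the worst pivot:
  Partition 1: 512 comparisons (n-1 elements to compare)
  Partition 2: 511 comparisons
  Partition 3: 510 comparisons
  Partition 4: 509 comparisons
  Partition 5: 508 comparisons
  ...
  Last partition: 0 comparisons
Total = (n-1) + (n-2) + ... + 1 + 0 = n*(n-1)/2
= 513*512/2 = 131328


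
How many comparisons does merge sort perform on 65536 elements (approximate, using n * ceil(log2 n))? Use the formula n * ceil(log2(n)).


Recursion depth: ceil(log2(65536)) = 16
Each recursion level merges n = 65536 elements
Total = 65536 * 16 = 1048576


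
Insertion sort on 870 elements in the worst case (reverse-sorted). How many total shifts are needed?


In the worst case (reverse-sorted), each element shifts past all previous:
  Element 1: 1 shifts
  Element 2: 2 shifts
  Element 3: 3 shifts
  Element 4: 4 shifts
  Element 5: 5 shifts
  ...
  Element 869: 869 shifts
Total = 1 + 2 + ... + 869
= 870*(870-1)/2 = 378015


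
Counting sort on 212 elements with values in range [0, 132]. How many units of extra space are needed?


Output array size: 212 (to store sorted result)
Count array size: 133 (one slot per possible value, range 0 to 132)
Total extra space = 212 + 133 = 345


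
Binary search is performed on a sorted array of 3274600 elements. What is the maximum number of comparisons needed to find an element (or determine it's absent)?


Binary search halves the search space each comparison:
  Step 1: search space = 3274600 -> 1637300
  Step 2: search space = 1637300 -> 818650
  Step 3: search space = 818650 -> 409325
  Step 4: search space = 409325 -> 204662
  Step 5: search space = 204662 -> 102331
  Step 6: search space = 102331 -> 51165
  Step 7: search space = 51165 -> 25582
  Step 8: search space = 25582 -> 12791
  Step 9: search space = 12791 -> 6395
  Step 10: search space = 6395 -> 3197
  Step 11: search space = 3197 -> 1598
  Step 12: search space = 1598 -> 799
  Step 13: search space = 799 -> 399
  Step 14: search space = 399 -> 199
  Step 15: search space = 199 -> 99
  Step 16: search space = 99 -> 49
  Step 17: search space = 49 -> 24
  Step 18: search space = 24 -> 12
  Step 19: search space = 12 -> 6
  Step 20: search space = 6 -> 3
  Step 21: search space = 3 -> 1
  Step 22: search space = 1 (final check)
Maximum comparisons = floor(log2(3274600)) + 1 = 21 + 1 = 22


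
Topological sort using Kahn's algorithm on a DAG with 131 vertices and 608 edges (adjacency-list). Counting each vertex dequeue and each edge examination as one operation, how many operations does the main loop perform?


Kahn's algorithm:
  1. Compute in-degrees: O(V + E)
  2. Process queue: each vertex dequeued once (O(V))
     each edge examined once (O(E))
Total = V + E = 131 + 608 = 739


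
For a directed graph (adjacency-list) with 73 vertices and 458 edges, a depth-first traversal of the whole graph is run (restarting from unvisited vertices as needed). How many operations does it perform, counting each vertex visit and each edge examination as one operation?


A full DFS traversal visits each vertex once and examines each edge once.
V = 73
E = 458
Sum = 73 + 458 = 531


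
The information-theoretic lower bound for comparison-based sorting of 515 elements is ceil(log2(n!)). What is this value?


A binary decision tree of height h has at most 2^h leaves and needs at least n! of them, so h >= ceil(log2(n!)).
515! is far too large to multiply out, so use Stirling's series:
  ln(n!) ~ n ln n - n + (1/2) ln(2 pi n) + 1/(12n)  (error below 1/(360 n^3), negligible here)
  ln(515) = 6.2441669
  n ln n = 515 * 6.2441669 = 3215.7460
  (1/2) ln(2 pi * 515) = (1/2) ln(3235.8404) = 4.0410
  1/(12*515) = 0.0002
  ln(515!) ~ 3215.7460 - 515 + 4.0410 + 0.0002 = 2704.7872
Convert to base 2: log2(515!) = 2704.7872 / ln 2 = 2704.7872 / 0.69314718 = 3902.1831
ceil(3902.1831) = 3903


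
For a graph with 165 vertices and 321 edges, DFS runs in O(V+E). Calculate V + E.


A full DFS traversal visits each vertex once and examines each edge once.
V = 165
E = 321
Sum = 165 + 321 = 486


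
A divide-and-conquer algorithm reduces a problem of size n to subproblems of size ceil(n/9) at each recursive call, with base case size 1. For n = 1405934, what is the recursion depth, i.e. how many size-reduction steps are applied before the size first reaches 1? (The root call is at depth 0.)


Each step divides the size by 9 (rounding up); after k steps the size is ceil(n/9^k), which equals 1 exactly when 9^k >= n.
So the depth is the smallest k with 9^k >= 1405934, i.e. ceil(log_9(1405934)).
9^6 = 531441 < 1405934 <= 4782969 = 9^7
Recursion depth = 7


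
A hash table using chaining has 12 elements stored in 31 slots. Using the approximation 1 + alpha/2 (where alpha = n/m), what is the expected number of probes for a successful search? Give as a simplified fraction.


Load factor alpha = n/m = 12/31
Expected probes = 1 + alpha/2 = 1 + 12/(2*31)
= 1 + 12/62
= 62/62 + 12/62
= 74/62
Simplify: 37/31


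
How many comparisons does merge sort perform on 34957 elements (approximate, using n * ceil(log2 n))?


Recursion depth: ceil(log2(34957)) = 16
Each recursion level merges n = 34957 elements
Total = 34957 * 16 = 559312


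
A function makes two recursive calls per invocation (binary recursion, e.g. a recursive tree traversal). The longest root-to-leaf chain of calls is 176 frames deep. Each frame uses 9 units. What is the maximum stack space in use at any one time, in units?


Binary recursion: the two calls run one after the other, so only one root-to-leaf chain of frames is on the stack at a time.
Maximum depth (longest chain) = 176 frames
Each frame = 9 units
Max stack space = 176 * 9 = 1584


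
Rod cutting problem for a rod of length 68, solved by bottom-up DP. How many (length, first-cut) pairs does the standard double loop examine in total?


For each subproblem length i = 1..68, the inner loop considers i possible first cuts.
Total = 1 + 2 + ... + 68
= 68*(68+1)/2
= 68*69/2 = 2346


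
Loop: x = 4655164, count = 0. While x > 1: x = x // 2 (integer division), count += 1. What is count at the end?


The variable x halves each step:
x = 4655164 -> 2327582 -> 1163791 -> 581895 -> 290947 -> 145473 -> 72736 -> 36368 -> 18184 -> 9092 -> 4546 -> 2273 -> 1136 -> 568 -> 284 -> 142 -> 71 -> 35 -> 17 -> 8 -> 4 -> 2 -> 1
Number of halvings = floor(log2(4655164)) = 22


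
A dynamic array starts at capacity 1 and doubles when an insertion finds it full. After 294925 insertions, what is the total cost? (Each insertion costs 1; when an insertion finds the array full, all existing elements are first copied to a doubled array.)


Insertion cost: 294925 (one per element)
Resizes occur just before inserting elements 2, 3, 5, 9, ...
Elements copied at each resize: 1 + 2 + 4 + 8 + 16 + 32 + 64 + 128 + 256 + 512 + 1024 + 2048 + 4096 + 8192 + 16384 + 32768 + 65536 + 131072 + 262144
Sum of copies = 524287 (geometric series: 2^k - 1)
Total = 294925 + 524287 = 819212


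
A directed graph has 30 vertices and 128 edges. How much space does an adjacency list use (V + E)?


Adjacency list: one list head per vertex + one entry per edge
Vertex heads: 30
Edge entries: 128
Total = 30 + 128 = 158


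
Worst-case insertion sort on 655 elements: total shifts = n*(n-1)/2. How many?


Sum of shifts = 1 + 2 + 3 + ... + 654
= 655 * 654 / 2
= 428370 / 2
= 214185


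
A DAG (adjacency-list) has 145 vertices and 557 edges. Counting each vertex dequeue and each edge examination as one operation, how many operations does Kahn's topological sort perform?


V = 145 (vertex processing)
E = 557 (edge processing)
V + E = 145 + 557 = 702


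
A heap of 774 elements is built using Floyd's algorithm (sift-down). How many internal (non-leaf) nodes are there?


Leaf nodes occupy roughly half the array.
Sift-down is called for each internal node, starting from the last one.
Internal nodes = floor(n/2) = floor(774/2) = 387


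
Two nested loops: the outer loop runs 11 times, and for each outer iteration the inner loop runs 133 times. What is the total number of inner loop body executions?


Outer loop: 11 iterations
Inner loop: 133 iterations per outer iteration
Total = 11 * 133 = 1463


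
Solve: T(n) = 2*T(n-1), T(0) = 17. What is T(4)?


Unrolling:
T(4) = 2*T(3) = 2^2*T(2) = ... = 2^4*T(0)
= 2^4 * 17
= 16 * 17 = 272


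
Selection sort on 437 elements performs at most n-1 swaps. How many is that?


Each of the 436 passes places one element in its final position.
Pass 1: swap minimum into position 0
Pass 2: swap minimum of remaining into position 1
...
Pass 436: last two elements, one swap
Maximum swaps = 437 - 1 = 436


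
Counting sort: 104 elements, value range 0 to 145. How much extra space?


n = 104 (output array)
k = 146 (count array for 146 distinct values)
Extra space = 104 + 146 = 250


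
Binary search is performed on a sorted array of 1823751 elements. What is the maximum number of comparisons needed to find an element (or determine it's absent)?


Binary search halves the search space each comparison:
  Step 1: search space = 1823751 -> 911875
  Step 2: search space = 911875 -> 455937
  Step 3: search space = 455937 -> 227968
  Step 4: search space = 227968 -> 113984
  Step 5: search space = 113984 -> 56992
  Step 6: search space = 56992 -> 28496
  Step 7: search space = 28496 -> 14248
  Step 8: search space = 14248 -> 7124
  Step 9: search space = 7124 -> 3562
  Step 10: search space = 3562 -> 1781
  Step 11: search space = 1781 -> 890
  Step 12: search space = 890 -> 445
  Step 13: search space = 445 -> 222
  Step 14: search space = 222 -> 111
  Step 15: search space = 111 -> 55
  Step 16: search space = 55 -> 27
  Step 17: search space = 27 -> 13
  Step 18: search space = 13 -> 6
  Step 19: search space = 6 -> 3
  Step 20: search space = 3 -> 1
  Step 21: search space = 1 (final check)
Maximum comparisons = floor(log2(1823751)) + 1 = 20 + 1 = 21


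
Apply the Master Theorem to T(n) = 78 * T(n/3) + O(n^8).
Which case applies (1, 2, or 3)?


The Master Theorem: T(n) = a*T(n/b) + O(n^c)
  a = 78, b = 3, c = 8
log_b(a) = log_3(78) ~ 3.966
Compare b^c with a: 3^8 = 6561 > 78, so c > log_b(a).
Since c > log_b(a), Case 3 applies.
T(n) = O(n^8)
Master Theorem case = 3


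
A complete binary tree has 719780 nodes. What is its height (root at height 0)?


In a complete binary tree, level k holds nodes 2^k .. 2^(k+1)-1 (1-indexed).
Height = floor(log2(n)) = floor(log2(719780)) = 19
Check: 2^19 = 524288 <= 719780 < 1048576 = 2^20


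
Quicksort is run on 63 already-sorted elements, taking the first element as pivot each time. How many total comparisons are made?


Sum of comparisons per partition:
62 + 61 + ... + 1 + 0
= 63 * (63 - 1) / 2
= 63 * 62 / 2
= 1953


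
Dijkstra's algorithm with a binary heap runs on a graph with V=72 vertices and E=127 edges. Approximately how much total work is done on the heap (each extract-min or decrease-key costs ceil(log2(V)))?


Dijkstra with a binary heap: each vertex is extracted once, each edge may relax once.
Each heap operation costs O(log V).
V + E = 72 + 127 = 199
ceil(log2(72)) = 7 (since 2^6 = 64 < 72 <= 128 = 2^7)
Total heap work = (V+E) * ceil(log2(V)) = 199 * 7 = 1393


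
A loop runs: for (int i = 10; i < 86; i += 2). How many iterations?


Loop starts at i = 10, increments by 2, stops when i >= 86.
Number of iterations = ceil((86 - 10) / 2)
= ceil(76 / 2)
= 38


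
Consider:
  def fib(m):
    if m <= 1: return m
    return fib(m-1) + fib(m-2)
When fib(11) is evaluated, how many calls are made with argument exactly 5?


Let N(m) = number of times fib(m) is called while evaluating fib(11).
N(11) = 1 (the initial call).
N(10) = 1 (only fib(11) calls it).
For 1 <= m <= 9: fib(m) is called by fib(m+1) and fib(m+2), so
  N(m) = N(m+1) + N(m+2).
fib(0) is called only by fib(2), so N(0) = N(2).
Walk down from m=11:
  N(11)=1, N(10)=1, N(9)=2, N(8)=3, N(7)=5, N(6)=8, N(5)=13
N(5) = 13


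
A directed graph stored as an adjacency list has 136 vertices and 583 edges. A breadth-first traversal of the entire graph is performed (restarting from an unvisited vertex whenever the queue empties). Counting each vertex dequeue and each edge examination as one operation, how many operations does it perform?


A full BFS traversal dequeues each vertex once and examines each edge once.
Vertex visits: 136
Edge visits: 583
V + E = 136 + 583 = 719


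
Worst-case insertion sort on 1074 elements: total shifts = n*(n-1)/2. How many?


Sum of shifts = 1 + 2 + 3 + ... + 1073
= 1074 * 1073 / 2
= 1152402 / 2
= 576201


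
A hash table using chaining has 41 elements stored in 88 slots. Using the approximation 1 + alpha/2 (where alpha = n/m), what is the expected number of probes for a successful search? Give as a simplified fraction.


Load factor alpha = n/m = 41/88
Expected probes = 1 + alpha/2 = 1 + 41/(2*88)
= 1 + 41/176
= 176/176 + 41/176
= 217/176


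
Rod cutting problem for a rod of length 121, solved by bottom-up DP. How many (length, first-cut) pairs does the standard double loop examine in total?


For each subproblem length i = 1..121, the inner loop considers i possible first cuts.
Total = 1 + 2 + ... + 121
= 121*(121+1)/2
= 121*122/2 = 7381


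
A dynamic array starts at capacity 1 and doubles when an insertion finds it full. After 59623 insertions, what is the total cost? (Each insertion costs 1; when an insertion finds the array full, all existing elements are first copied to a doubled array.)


Insertion cost: 59623 (one per element)
Resizes occur just before inserting elements 2, 3, 5, 9, ...
Elements copied at each resize: 1 + 2 + 4 + 8 + 16 + 32 + 64 + 128 + 256 + 512 + 1024 + 2048 + 4096 + 8192 + 16384 + 32768
Sum of copies = 65535 (geometric series: 2^k - 1)
Total = 59623 + 65535 = 125158


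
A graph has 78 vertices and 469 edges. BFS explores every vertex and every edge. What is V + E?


A full BFS traversal dequeues each vertex once and examines each edge once.
Vertex visits: 78
Edge visits: 469
V + E = 78 + 469 = 547


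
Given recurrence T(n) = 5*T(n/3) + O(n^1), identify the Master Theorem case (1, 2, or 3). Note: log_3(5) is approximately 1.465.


Master Theorem parameters: a=5, b=3, c=1
log_b(a) = 1.465
Compare b^c with a: 3^1 = 3 < 5, so c < log_b(a).
Comparing c=1 vs log_b(a)=1.465:
1 < 1.465 => Case 1
Result: T(n) = O(n^(log_3 5)) ~ O(n^1.465)
Master Theorem case = 1


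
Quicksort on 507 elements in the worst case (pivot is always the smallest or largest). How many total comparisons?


In the worst case, each partition step picks the worst pivot:
  Partition 1: 506 comparisons (n-1 elements to compare)
  Partition 2: 505 comparisons
  Partition 3: 504 comparisons
  Partition 4: 503 comparisons
  Partition 5: 502 comparisons
  ...
  Last partition: 0 comparisons
Total = (n-1) + (n-2) + ... + 1 + 0 = n*(n-1)/2
= 507*506/2 = 128271


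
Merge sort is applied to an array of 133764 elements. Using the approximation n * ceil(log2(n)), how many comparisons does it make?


Merge sort divides the array into halves recursively.
Number of levels = ceil(log2(133764)) = 18
At each level, approximately n = 133764 comparisons are needed for merging.
Total comparisons ~ n * ceil(log2(n)) = 133764 * 18 = 2407752


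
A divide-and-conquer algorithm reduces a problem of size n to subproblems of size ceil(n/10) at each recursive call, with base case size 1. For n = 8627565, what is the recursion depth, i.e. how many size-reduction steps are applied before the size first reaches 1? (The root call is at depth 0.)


Each step divides the size by 10 (rounding up); after k steps the size is ceil(n/10^k), which equals 1 exactly when 10^k >= n.
So the depth is the smallest k with 10^k >= 8627565, i.e. ceil(log_10(8627565)).
10^6 = 1000000 < 8627565 <= 10000000 = 10^7
Recursion depth = 7


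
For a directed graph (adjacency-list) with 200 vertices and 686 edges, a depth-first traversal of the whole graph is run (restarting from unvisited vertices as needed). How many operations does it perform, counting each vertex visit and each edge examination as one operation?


A full DFS traversal visits each vertex once and examines each edge once.
V = 200
E = 686
Sum = 200 + 686 = 886


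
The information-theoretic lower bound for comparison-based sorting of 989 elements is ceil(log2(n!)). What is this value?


A binary decision tree of height h has at most 2^h leaves and needs at least n! of them, so h >= ceil(log2(n!)).
989! is far too large to multiply out, so use Stirling's series:
  ln(n!) ~ n ln n - n + (1/2) ln(2 pi n) + 1/(12n)  (error below 1/(360 n^3), negligible here)
  ln(989) = 6.8966943
  n ln n = 989 * 6.8966943 = 6820.8307
  (1/2) ln(2 pi * 989) = (1/2) ln(6214.0703) = 4.3673
  1/(12*989) = 0.0001
  ln(989!) ~ 6820.8307 - 989 + 4.3673 + 0.0001 = 5836.1981
Convert to base 2: log2(989!) = 5836.1981 / ln 2 = 5836.1981 / 0.69314718 = 8419.8541
ceil(8419.8541) = 8420


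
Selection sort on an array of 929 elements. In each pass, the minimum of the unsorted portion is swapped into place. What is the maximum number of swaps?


Selection sort performs one swap per pass:
  Pass 1: find min in positions 0 to 928, swap with position 0
  Pass 2: find min in positions 1 to 928, swap with position 1
  Pass 3: find min in positions 2 to 928, swap with position 2
  Pass 4: find min in positions 3 to 928, swap with position 3
  Pass 5: find min in positions 4 to 928, swap with position 4
  ... (923 more passes)
Total passes (and swaps) = n - 1 = 929 - 1 = 928


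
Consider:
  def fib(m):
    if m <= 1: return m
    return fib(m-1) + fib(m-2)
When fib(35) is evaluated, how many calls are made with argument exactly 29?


Let N(m) = number of times fib(m) is called while evaluating fib(35).
N(35) = 1 (the initial call).
N(34) = 1 (only fib(35) calls it).
For 1 <= m <= 33: fib(m) is called by fib(m+1) and fib(m+2), so
  N(m) = N(m+1) + N(m+2).
fib(0) is called only by fib(2), so N(0) = N(2).
Walk down from m=35:
  N(35)=1, N(34)=1, N(33)=2, N(32)=3, N(31)=5, N(30)=8, N(29)=13
N(29) = 13


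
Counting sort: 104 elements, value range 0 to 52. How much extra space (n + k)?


n = 104 (output array)
k = 53 (count array for 53 distinct values)
Extra space = 104 + 53 = 157


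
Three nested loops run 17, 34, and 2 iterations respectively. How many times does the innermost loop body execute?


Loop 1 (outermost): 17 iterations
Loop 2 (middle): 34 iterations per outer
Loop 3 (innermost): 2 iterations per middle
Total = 17 * 34 * 2 = 1156


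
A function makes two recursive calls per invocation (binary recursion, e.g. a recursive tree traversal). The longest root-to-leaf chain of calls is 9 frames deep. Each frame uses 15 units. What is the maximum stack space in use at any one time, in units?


Binary recursion: the two calls run one after the other, so only one root-to-leaf chain of frames is on the stack at a time.
Maximum depth (longest chain) = 9 frames
Each frame = 15 units
Max stack space = 9 * 15 = 135


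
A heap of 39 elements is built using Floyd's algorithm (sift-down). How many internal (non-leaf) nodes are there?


Leaf nodes occupy roughly half the array.
Sift-down is called for each internal node, starting from the last one.
Internal nodes = floor(n/2) = floor(39/2) = 19


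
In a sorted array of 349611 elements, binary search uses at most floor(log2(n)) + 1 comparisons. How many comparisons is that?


Halving sequence: 349611 -> 174805 -> 87402 -> 43701 -> 21850 -> 10925 -> 5462 -> 2731 -> 1365 -> 682 -> 341 -> 170 -> 85 -> 42 -> 21 -> 10 -> 5 -> 2 -> 1
Number of halvings = 18
Max comparisons = 18 + 1 = 19


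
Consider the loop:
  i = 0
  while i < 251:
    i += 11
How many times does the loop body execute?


Starting at i = 0, each iteration adds 11.
Iterations until i >= 251:
  Iteration 1: i = 0 -> i = 11
  Iteration 2: i = 11 -> i = 22
  Iteration 3: i = 22 -> i = 33
  Iteration 4: i = 33 -> i = 44
  Iteration 5: i = 44 -> i = 55
  Iteration 6: i = 55 -> i = 66
  Iteration 7: i = 66 -> i = 77
  Iteration 8: i = 77 -> i = 88
  ... continuing ...
Total iterations = ceil(251/11) = 23


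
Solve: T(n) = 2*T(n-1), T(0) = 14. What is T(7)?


Unrolling:
T(7) = 2*T(6) = 2^2*T(5) = ... = 2^7*T(0)
= 2^7 * 14
= 128 * 14 = 1792


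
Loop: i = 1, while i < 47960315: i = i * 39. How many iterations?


i multiplies by 39 each step:
i = 1 -> 39 -> 1521 -> 59319 -> 2313441 -> 90224199 (stop)
Iterations = ceil(log_39(47960315)) = 5


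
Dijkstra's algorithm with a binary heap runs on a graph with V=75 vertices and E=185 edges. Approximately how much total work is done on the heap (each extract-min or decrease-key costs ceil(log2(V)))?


Dijkstra with a binary heap: each vertex is extracted once, each edge may relax once.
Each heap operation costs O(log V).
V + E = 75 + 185 = 260
ceil(log2(75)) = 7 (since 2^6 = 64 < 75 <= 128 = 2^7)
Total heap work = (V+E) * ceil(log2(V)) = 260 * 7 = 1820


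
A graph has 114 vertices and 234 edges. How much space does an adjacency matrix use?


Adjacency matrix: V x V grid of entries
Space = V^2 = 114^2 = 114 * 114 = 12996


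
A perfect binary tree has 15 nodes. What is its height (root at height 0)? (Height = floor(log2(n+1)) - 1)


For a perfect binary tree of height h: n = 2^(h+1) - 1, so h = log2(n+1) - 1.
  n + 1 = 16 = 2^4
  log2(16) = 4
  height = 4 - 1 = 3


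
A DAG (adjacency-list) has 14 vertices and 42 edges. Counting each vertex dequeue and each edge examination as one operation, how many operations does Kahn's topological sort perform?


V = 14 (vertex processing)
E = 42 (edge processing)
V + E = 14 + 42 = 56


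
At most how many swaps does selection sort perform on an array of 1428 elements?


Each of the 1427 passes places one element in its final position.
Pass 1: swap minimum into position 0
Pass 2: swap minimum of remaining into position 1
...
Pass 1427: last two elements, one swap
Maximum swaps = 1428 - 1 = 1427


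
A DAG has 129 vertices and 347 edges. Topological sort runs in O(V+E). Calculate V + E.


V = 129 (vertex processing)
E = 347 (edge processing)
V + E = 129 + 347 = 476


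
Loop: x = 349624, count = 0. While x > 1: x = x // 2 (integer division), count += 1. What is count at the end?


The variable x halves each step:
x = 349624 -> 174812 -> 87406 -> 43703 -> 21851 -> 10925 -> 5462 -> 2731 -> 1365 -> 682 -> 341 -> 170 -> 85 -> 42 -> 21 -> 10 -> 5 -> 2 -> 1
Number of halvings = floor(log2(349624)) = 18


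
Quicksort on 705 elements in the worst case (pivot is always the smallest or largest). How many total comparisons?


In the worst case, each partition step picks the worst pivot:
  Partition 1: 704 comparisons (n-1 elements to compare)
  Partition 2: 703 comparisons
  Partition 3: 702 comparisons
  Partition 4: 701 comparisons
  Partition 5: 700 comparisons
  ...
  Last partition: 0 comparisons
Total = (n-1) + (n-2) + ... + 1 + 0 = n*(n-1)/2
= 705*704/2 = 248160


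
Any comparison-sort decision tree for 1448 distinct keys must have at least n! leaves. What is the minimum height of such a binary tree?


A binary decision tree of height h has at most 2^h leaves and needs at least n! of them, so h >= ceil(log2(n!)).
1448! is far too large to multiply out, so use Stirling's series:
  ln(n!) ~ n ln n - n + (1/2) ln(2 pi n) + 1/(12n)  (error below 1/(360 n^3), negligible here)
  ln(1448) = 7.2779386
  n ln n = 1448 * 7.2779386 = 10538.4551
  (1/2) ln(2 pi * 1448) = (1/2) ln(9098.0523) = 4.5579
  1/(12*1448) = 0.0001
  ln(1448!) ~ 10538.4551 - 1448 + 4.5579 + 0.0001 = 9095.0131
Convert to base 2: log2(1448!) = 9095.0131 / ln 2 = 9095.0131 / 0.69314718 = 13121.3303
ceil(13121.3303) = 13122


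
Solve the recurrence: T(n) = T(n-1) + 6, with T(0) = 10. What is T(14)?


Unrolling the recurrence:
T(14) = T(13) + 6
       = T(12) + 6 + 6
       = T(11) + 6*3
       ...
       = T(0) + 6*14
       = 10 + 84 = 94


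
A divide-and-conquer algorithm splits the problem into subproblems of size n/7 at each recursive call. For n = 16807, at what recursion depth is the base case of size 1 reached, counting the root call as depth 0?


At each depth, the problem size is divided by 7:
  Depth 0: problem size = 16807
  Depth 1: problem size = 2401
  Depth 2: problem size = 343
  Depth 3: problem size = 49
  Depth 4: problem size = 7
  Depth 5: problem size = 1 (base case)
The base case is reached at depth log_7(16807) = 5 (the tree has 6 levels counting depth 0, but the depth asked for is 5).
Recursion depth = 5


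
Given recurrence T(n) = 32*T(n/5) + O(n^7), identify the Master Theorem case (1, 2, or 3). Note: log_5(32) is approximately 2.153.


Master Theorem parameters: a=32, b=5, c=7
log_b(a) = 2.153
Compare b^c with a: 5^7 = 78125 > 32, so c > log_b(a).
Comparing c=7 vs log_b(a)=2.153:
7 > 2.153 => Case 3
Result: T(n) = O(n^7)
Master Theorem case = 3


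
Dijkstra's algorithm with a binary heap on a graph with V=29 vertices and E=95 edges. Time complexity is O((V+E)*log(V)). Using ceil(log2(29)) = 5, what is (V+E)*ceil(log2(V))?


Dijkstra with a binary heap: each vertex is extracted once, each edge may relax once.
Each heap operation costs O(log V).
V + E = 29 + 95 = 124
ceil(log2(29)) = 5 (since 2^4 = 16 < 29 <= 32 = 2^5)
Total heap work = (V+E) * ceil(log2(V)) = 124 * 5 = 620


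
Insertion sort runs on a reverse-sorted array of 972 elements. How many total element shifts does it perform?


Sum of shifts = 1 + 2 + 3 + ... + 971
= 972 * 971 / 2
= 943812 / 2
= 471906


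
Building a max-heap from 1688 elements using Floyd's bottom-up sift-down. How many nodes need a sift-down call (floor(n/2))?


In a heap of 1688 elements (0-indexed array):
  Last element index: 1687
  Parent of last element: floor((1687 - 1) / 2) = 843
  Internal nodes: indices 0 to 843
  Count = floor(1688/2) = 844


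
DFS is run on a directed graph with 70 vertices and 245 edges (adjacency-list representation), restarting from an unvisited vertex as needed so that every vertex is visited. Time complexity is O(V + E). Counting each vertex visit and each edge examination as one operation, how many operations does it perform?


A full DFS traversal processes each vertex exactly once (push/pop on stack).
Each directed edge is examined once.
V = 70, E = 245
V + E = 315


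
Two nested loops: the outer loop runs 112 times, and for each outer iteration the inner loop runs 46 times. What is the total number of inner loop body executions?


Outer loop: 112 iterations
Inner loop: 46 iterations per outer iteration
Total = 112 * 46 = 5152


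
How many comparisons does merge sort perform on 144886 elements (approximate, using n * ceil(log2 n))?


Recursion depth: ceil(log2(144886)) = 18
Each recursion level merges n = 144886 elements
Total = 144886 * 18 = 2607948


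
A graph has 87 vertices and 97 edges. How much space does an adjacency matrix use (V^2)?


Adjacency matrix: V x V grid of entries
Space = V^2 = 87^2 = 87 * 87 = 7569


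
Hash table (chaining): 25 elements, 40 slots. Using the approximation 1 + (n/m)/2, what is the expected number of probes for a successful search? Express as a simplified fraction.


Computing expected probes:
alpha = 25/40
= 1 + alpha/2
= 1 + 25/(2*40)
= (2*40 + 25) / (2*40)
= 105/80 = 21/16


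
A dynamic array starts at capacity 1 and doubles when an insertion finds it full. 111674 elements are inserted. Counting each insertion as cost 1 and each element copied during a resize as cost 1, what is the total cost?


n = 111674
Insertion costs: 111674
Resizes copy 1, 2, 4, ... up to the largest power of 2 that is <= n-1 = 111673, i.e. 65536.
Copy costs = 1 + 2 + 4 + 8 + 16 + 32 + 64 + 128 + 256 + 512 + 1024 + 2048 + 4096 + 8192 + 16384 + 32768 + 65536 = 131071
Total = 111674 + 131071 = 242745


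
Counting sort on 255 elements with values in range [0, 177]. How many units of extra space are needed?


Output array size: 255 (to store sorted result)
Count array size: 178 (one slot per possible value, range 0 to 177)
Total extra space = 255 + 178 = 433


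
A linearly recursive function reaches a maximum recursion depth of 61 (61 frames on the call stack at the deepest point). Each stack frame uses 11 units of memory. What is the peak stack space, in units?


Maximum recursion depth = 61 frames
Memory per frame = 11 units
Total stack space = depth * frame_size
= 61 * 11 = 671


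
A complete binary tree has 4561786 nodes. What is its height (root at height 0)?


In a complete binary tree, level k holds nodes 2^k .. 2^(k+1)-1 (1-indexed).
Height = floor(log2(n)) = floor(log2(4561786)) = 22
Check: 2^22 = 4194304 <= 4561786 < 8388608 = 2^23


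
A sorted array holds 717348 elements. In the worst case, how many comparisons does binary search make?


Halving sequence: 717348 -> 358674 -> 179337 -> 89668 -> 44834 -> 22417 -> 11208 -> 5604 -> 2802 -> 1401 -> 700 -> 350 -> 175 -> 87 -> 43 -> 21 -> 10 -> 5 -> 2 -> 1
Number of halvings = 19
Max comparisons = 19 + 1 = 20


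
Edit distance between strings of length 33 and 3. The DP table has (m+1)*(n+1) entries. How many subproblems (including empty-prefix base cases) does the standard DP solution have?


The table includes base cases (empty prefixes).
Rows: (m+1) = 34
Columns: (n+1) = 4
Total = 34 * 4 = 136


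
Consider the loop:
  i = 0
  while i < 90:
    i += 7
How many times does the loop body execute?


Starting at i = 0, each iteration adds 7.
Iterations until i >= 90:
  Iteration 1: i = 0 -> i = 7
  Iteration 2: i = 7 -> i = 14
  Iteration 3: i = 14 -> i = 21
  Iteration 4: i = 21 -> i = 28
  Iteration 5: i = 28 -> i = 35
  Iteration 6: i = 35 -> i = 42
  Iteration 7: i = 42 -> i = 49
  Iteration 8: i = 49 -> i = 56
  ... continuing ...
Total iterations = ceil(90/7) = 13


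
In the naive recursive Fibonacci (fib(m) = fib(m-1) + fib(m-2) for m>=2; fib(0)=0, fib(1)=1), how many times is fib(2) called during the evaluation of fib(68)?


Let N(m) = number of times fib(m) is called while evaluating fib(68).
N(68) = 1 (the initial call).
N(67) = 1 (only fib(68) calls it).
For 1 <= m <= 66: fib(m) is called by fib(m+1) and fib(m+2), so
  N(m) = N(m+1) + N(m+2).
fib(0) is called only by fib(2), so N(0) = N(2).
Walk down from m=68:
  N(68)=1, N(67)=1, N(66)=2, N(65)=3, N(64)=5, N(63)=8, N(62)=13, N(61)=21, N(60)=34, N(59)=55, N(58)=89, N(57)=144, N(56)=233, N(55)=377, N(54)=610, N(53)=987, N(52)=1597, N(51)=2584, N(50)=4181, N(49)=6765, N(48)=10946, N(47)=17711, N(46)=28657, N(45)=46368, N(44)=75025, N(43)=121393, N(42)=196418, N(41)=317811, N(40)=514229, N(39)=832040, N(38)=1346269, N(37)=2178309, N(36)=3524578, N(35)=5702887, N(34)=9227465, N(33)=14930352, N(32)=24157817, N(31)=39088169, N(30)=63245986, N(29)=102334155, N(28)=165580141, N(27)=267914296, N(26)=433494437, N(25)=701408733, N(24)=1134903170, N(23)=1836311903, N(22)=2971215073, N(21)=4807526976, N(20)=7778742049, N(19)=12586269025, N(18)=20365011074, N(17)=32951280099, N(16)=53316291173, N(15)=86267571272, N(14)=139583862445, N(13)=225851433717, N(12)=365435296162, N(11)=591286729879, N(10)=956722026041, N(9)=1548008755920, N(8)=2504730781961, N(7)=4052739537881, N(6)=6557470319842, N(5)=10610209857723, N(4)=17167680177565, N(3)=27777890035288, N(2)=44945570212853
N(2) = 44945570212853


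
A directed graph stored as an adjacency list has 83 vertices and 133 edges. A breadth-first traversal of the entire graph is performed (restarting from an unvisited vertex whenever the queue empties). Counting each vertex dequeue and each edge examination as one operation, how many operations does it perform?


A full BFS traversal dequeues each vertex once and examines each edge once.
Vertex visits: 83
Edge visits: 133
V + E = 83 + 133 = 216


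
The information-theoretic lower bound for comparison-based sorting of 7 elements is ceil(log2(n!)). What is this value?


A binary decision tree of height h has at most 2^h leaves and needs at least n! of them, so h >= ceil(log2(n!)).
Compute 7! as a running product:
  x2 = 2, x3 = 6, x4 = 24, x5 = 120
  x6 = 720, x7 = 5040
7! = 5040
Bracket between powers of 2:
  2^12 = 4096 < 5040 <= 8192 = 2^13
So ceil(log2(7!)) = 13


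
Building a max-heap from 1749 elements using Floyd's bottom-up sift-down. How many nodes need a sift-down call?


In a heap of 1749 elements (0-indexed array):
  Last element index: 1748
  Parent of last element: floor((1748 - 1) / 2) = 873
  Internal nodes: indices 0 to 873
  Count = floor(1749/2) = 874


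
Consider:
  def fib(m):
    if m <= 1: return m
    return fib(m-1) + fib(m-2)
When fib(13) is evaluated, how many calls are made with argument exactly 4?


Let N(m) = number of times fib(m) is called while evaluating fib(13).
N(13) = 1 (the initial call).
N(12) = 1 (only fib(13) calls it).
For 1 <= m <= 11: fib(m) is called by fib(m+1) and fib(m+2), so
  N(m) = N(m+1) + N(m+2).
fib(0) is called only by fib(2), so N(0) = N(2).
Walk down from m=13:
  N(13)=1, N(12)=1, N(11)=2, N(10)=3, N(9)=5, N(8)=8, N(7)=13, N(6)=21, N(5)=34, N(4)=55
N(4) = 55


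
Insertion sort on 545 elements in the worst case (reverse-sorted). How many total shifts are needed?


In the worst case (reverse-sorted), each element shifts past all previous:
  Element 1: 1 shifts
  Element 2: 2 shifts
  Element 3: 3 shifts
  Element 4: 4 shifts
  Element 5: 5 shifts
  ...
  Element 544: 544 shifts
Total = 1 + 2 + ... + 544
= 545*(545-1)/2 = 148240


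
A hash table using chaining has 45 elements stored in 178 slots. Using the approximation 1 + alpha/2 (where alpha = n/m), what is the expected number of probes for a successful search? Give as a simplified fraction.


Load factor alpha = n/m = 45/178
Expected probes = 1 + alpha/2 = 1 + 45/(2*178)
= 1 + 45/356
= 356/356 + 45/356
= 401/356


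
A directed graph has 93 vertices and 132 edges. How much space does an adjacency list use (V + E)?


Adjacency list: one list head per vertex + one entry per edge
Vertex heads: 93
Edge entries: 132
Total = 93 + 132 = 225
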